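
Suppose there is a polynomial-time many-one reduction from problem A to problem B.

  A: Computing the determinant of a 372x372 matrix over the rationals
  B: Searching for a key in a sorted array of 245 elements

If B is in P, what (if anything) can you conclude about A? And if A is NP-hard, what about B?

A poly-time reduction A <=_p B means any A-instance can be transformed to a B-instance in poly time.
If B is in P: compose the reduction with B's poly-time algorithm to solve A in poly time, so A is in P.
If A is NP-hard: every NP problem reduces to A, which reduces to B; composing reductions, every NP problem reduces to B, so B is NP-hard.
(Here in fact A is P and B is P.)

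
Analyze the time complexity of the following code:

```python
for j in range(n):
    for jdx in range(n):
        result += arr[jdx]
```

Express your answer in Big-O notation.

Time complexity: O(n^2).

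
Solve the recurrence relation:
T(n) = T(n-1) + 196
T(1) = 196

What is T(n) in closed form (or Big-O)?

Unrolling: T(n) = T(n-1) + 196 = T(n-2) + 2*196 = ... = T(1) + (n-1)*196 = 196 + (n-1)*196 = 196n.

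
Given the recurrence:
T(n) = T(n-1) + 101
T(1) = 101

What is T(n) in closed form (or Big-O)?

Unrolling: T(n) = T(n-1) + 101 = T(n-2) + 2*101 = ... = T(1) + (n-1)*101 = 101 + (n-1)*101 = 101n.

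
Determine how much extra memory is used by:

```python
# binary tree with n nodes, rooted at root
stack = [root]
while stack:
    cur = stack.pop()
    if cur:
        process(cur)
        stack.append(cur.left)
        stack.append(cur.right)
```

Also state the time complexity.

Space complexity: O(n).
Auxiliary storage grows linearly with the input size n in the worst case.
Time complexity: O(n).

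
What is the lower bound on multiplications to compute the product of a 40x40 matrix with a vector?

A 40x40 matrix-vector product has 40 inner products of length 40. Output depends on all 40^2 = 1600 matrix entries. At least 1600 multiplications needed.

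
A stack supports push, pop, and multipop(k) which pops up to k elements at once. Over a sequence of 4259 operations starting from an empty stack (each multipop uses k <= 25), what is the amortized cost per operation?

Each element is pushed exactly once and popped at most once (whether by pop or as part of a multipop). So the total number of individual pops over the whole sequence is at most the number of pushes, which is at most 4259. Total work <= 2 * 4259, hence O(1) amortized per operation.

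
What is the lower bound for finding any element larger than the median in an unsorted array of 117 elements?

To find an element larger than the median of 117 elements, we must see Omega(n) elements. Without seeing enough elements, an adversary can make any unseen element the median.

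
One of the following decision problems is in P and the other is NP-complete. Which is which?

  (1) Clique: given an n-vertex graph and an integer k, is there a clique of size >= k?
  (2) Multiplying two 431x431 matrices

(1) is NP-complete: complement of Independent Set / Vertex Cover (with k part of the input).
(2) is P: the schoolbook algorithm runs in O(n^3).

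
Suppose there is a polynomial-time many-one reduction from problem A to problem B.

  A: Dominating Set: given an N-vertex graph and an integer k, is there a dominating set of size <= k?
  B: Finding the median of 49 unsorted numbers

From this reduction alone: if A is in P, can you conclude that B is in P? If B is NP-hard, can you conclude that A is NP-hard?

A poly-time reduction A <=_p B transfers tractability DOWN (B easy => A easy) and hardness UP (A hard => B hard), not the reverse.
From A in P, the reduction alone does NOT give B in P: any problem in P trivially reduces to SAT, yet SAT is not known to be in P.
From B NP-hard, the reduction alone does NOT give A NP-hard: again, easy problems reduce to hard ones.
(Here in fact A is NP-complete and B is in P, so no such reduction is known -- its existence would imply P = NP; the analysis concerns only what the assumed reduction would or would not let you conclude.)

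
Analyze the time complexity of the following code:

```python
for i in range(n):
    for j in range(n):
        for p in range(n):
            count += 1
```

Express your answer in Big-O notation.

Time complexity: O(n^3).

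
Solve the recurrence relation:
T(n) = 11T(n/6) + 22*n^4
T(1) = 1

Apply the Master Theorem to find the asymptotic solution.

a=11, b=6, f(n)=22*n^4. log_6(11) = 1.338 < 4. Case 3: T(n) = O(n^4).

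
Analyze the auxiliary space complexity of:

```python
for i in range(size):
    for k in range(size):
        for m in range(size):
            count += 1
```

Space complexity: O(1).
Only a constant amount of auxiliary storage is used; nothing grows with n.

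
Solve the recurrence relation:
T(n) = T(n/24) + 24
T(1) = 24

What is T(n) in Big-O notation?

Each step divides n by 24 and adds 24. After log_24(n) steps, T(n) = O(log n).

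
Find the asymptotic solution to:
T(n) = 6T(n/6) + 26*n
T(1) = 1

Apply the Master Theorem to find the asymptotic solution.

a=6, b=6, f(n)=26*n. log_6(6) = 1. Case 2: T(n) = O(n log n).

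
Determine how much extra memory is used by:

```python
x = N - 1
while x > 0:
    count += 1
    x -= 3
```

Space complexity: O(1).
Only a constant amount of auxiliary storage is used; nothing grows with n.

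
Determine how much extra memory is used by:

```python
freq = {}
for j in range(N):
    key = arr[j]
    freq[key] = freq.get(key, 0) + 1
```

Space complexity: O(n).
Auxiliary storage grows linearly with the input size n in the worst case.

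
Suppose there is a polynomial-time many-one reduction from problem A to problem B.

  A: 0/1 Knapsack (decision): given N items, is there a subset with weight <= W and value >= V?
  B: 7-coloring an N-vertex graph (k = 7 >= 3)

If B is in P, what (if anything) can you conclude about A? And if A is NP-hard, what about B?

A poly-time reduction A <=_p B means any A-instance can be transformed to a B-instance in poly time.
If B is in P: compose the reduction with B's poly-time algorithm to solve A in poly time, so A is in P.
If A is NP-hard: every NP problem reduces to A, which reduces to B; composing reductions, every NP problem reduces to B, so B is NP-hard.
(Here in fact A is NP-complete and B is NP-complete.)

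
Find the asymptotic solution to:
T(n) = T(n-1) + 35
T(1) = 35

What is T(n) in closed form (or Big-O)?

Unrolling: T(n) = T(n-1) + 35 = T(n-2) + 2*35 = ... = T(1) + (n-1)*35 = 35 + (n-1)*35 = 35n.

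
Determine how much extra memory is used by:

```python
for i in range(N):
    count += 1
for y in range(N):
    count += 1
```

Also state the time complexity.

Space complexity: O(1).
Only a constant amount of auxiliary storage is used; nothing grows with n.
Time complexity: O(n).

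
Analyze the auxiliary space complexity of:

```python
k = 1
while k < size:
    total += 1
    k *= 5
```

Space complexity: O(1).
Only a constant amount of auxiliary storage is used; nothing grows with n.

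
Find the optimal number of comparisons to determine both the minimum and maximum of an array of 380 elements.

Naive approach: 758 comparisons (379 for max + 379 for min).
Optimal: Compare elements in pairs first (floor(n/2) = 190 comparisons), then find max among winners and min among losers (189 comparisons each).
Total: ceil(3n/2) - 2 = 568 comparisons. An adversary argument shows this is also a lower bound.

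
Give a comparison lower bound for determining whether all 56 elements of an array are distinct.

In the algebraic decision-tree model, the YES region for element distinctness on 56 elements has 56! connected components (one per ordering). Ben-Or's theorem then gives a lower bound of Omega(log(n!)) = Omega(n log n).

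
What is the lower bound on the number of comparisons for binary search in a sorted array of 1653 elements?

With 1653 possible positions, we need at least ceil(log_2(1653)) = 11 comparisons. Each comparison splits the remaining candidates by at most half.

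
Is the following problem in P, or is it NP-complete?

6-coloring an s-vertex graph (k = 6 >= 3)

This problem is NP-complete: graph k-coloring for k>=3 is NP-complete by reduction from 3-SAT.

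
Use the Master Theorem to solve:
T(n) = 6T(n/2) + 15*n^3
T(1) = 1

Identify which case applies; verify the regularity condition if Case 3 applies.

a=6, b=2, f(n)=15*n^3.
log_2(6) = 2.585 < 3.
f(n) = Omega(n^(2.585+epsilon)) for some epsilon > 0, so Case 3 is the candidate.
Regularity: a*f(n/b) = 6*15*(n/2)^3 = (6/8)*15*n^3 <= c*f(n) with c = 6/8 < 1. Satisfied.
Case 3: T(n) = Theta(n^3).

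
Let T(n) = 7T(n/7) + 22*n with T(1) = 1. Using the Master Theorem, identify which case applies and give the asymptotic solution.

a=7, b=7, f(n)=22*n.
log_7(7) = 1, so n^(log_b(a)) = n.
f(n) = Theta(n), so Case 2 applies.
T(n) = Theta(n log n).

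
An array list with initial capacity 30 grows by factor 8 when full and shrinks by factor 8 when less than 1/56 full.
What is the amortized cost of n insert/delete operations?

Using potential function Phi = |8*size - capacity|. Resizing costs are offset by potential release. Amortized O(1) per operation.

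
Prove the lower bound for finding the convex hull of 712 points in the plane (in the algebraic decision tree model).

Reduction from sorting: given 712 numbers x_1,...,x_{712}, map x_i to the point (x_i, x_i^2) on the parabola y = x^2. All points are on the convex hull, and walking the hull gives them in sorted x-order. Since sorting requires Omega(n log n), so does planar convex hull.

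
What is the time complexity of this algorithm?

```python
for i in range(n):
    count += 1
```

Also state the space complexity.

Time complexity: O(n).
Space complexity: O(1).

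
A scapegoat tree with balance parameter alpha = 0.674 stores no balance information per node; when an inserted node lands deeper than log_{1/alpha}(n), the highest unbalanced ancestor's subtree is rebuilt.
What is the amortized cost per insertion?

Search/insert path is O(log n). A rebuild of a subtree of size s costs O(s), but with alpha = 0.674 at least Omega(s) insertions must have occurred in that subtree since its last rebuild. Charging O(1) of the rebuild to each such insertion gives O(log n) amortized.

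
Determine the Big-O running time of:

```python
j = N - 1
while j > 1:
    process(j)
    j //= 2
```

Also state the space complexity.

Time complexity: O(log n).
Space complexity: O(1).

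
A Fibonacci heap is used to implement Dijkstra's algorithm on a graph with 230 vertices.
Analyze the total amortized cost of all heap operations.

Dijkstra performs 230 insert, 230 extract-min, and at most E decrease-key operations. With Fibonacci heap: insert O(1) amortized, extract-min O(log n) amortized, decrease-key O(1) amortized. Total with n = 230: O(n * 1 + n * log n + E * 1) = O(n log n + E).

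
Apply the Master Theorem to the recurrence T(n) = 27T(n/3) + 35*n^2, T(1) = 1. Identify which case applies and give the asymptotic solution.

a=27, b=3, f(n)=35*n^2.
log_3(27) = 3 > 2.
Since f(n) = O(n^2) is polynomially smaller than n^3, Case 1 applies.
T(n) = Theta(n^3).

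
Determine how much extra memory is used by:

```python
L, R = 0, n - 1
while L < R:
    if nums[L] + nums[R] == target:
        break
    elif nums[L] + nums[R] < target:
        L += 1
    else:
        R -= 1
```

Space complexity: O(1).
Only a constant amount of auxiliary storage is used; nothing grows with n.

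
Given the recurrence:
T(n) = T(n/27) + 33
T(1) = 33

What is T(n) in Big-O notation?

Each step divides n by 27 and adds 33. After log_27(n) steps, T(n) = O(log n).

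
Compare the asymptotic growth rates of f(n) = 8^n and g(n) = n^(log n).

f(n) = 8^n grows faster: take logs: log(n^(log n)) = (log n)^2, log(8^n) = n log 8; n dominates (log n)^2.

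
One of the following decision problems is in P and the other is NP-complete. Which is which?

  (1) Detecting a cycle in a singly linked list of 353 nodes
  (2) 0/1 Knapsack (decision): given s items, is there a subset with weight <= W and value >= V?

(1) is P: Floyd's tortoise-and-hare runs in O(n) time, O(1) space.
(2) is NP-complete: reduces from Subset Sum.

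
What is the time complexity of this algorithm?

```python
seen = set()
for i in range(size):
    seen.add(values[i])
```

Time complexity: O(n).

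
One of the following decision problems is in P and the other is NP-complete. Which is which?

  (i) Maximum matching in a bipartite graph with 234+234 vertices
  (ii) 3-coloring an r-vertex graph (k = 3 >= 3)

(i) is P: Hopcroft-Karp runs in O(E sqrt(V)).
(ii) is NP-complete: graph k-coloring for k>=3 is NP-complete by reduction from 3-SAT.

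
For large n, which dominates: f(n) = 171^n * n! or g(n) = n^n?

f(n) = 171^n * n! grows faster: by Stirling n! ~ sqrt(2 pi n)(n/e)^n, so 171^n n! / n^n ~ (171/e)^n sqrt(2 pi n) -> infinity since 171/e > 1.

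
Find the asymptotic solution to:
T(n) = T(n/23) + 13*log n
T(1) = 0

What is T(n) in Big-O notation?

Each of the log_23(n) levels adds O(log n). T(n) = O(log^2 n).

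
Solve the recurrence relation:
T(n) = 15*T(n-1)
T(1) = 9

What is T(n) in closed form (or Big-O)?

Each step multiplies by 15. T(n) = T(1)*15^(n-1) = 9*15^(n-1).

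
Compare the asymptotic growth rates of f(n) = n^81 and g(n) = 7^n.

g(n) = 7^n grows faster: any exponential with base > 1 dominates every polynomial.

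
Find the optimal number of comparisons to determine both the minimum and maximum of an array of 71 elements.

Naive approach: 140 comparisons (70 for max + 70 for min).
Optimal: Compare elements in pairs first (floor(n/2) = 35 comparisons), then find max among winners and min among losers (35 comparisons each).
Total: ceil(3n/2) - 2 = 105 comparisons. An adversary argument shows this is also a lower bound.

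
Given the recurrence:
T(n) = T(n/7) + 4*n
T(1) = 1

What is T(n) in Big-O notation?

Geometric series: 4*n*(1 + 1/7 + 1/7^2 + ...) = O(n). T(n) = O(n).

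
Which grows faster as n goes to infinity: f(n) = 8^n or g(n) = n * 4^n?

f(n) = 8^n grows faster: 8^n / (n 4^n) = (8/4)^n / n -> infinity since 8/4 > 1.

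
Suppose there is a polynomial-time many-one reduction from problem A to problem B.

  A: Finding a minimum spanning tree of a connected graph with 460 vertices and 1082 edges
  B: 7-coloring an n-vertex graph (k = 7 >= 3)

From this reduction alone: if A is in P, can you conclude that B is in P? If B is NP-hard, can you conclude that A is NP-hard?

A poly-time reduction A <=_p B transfers tractability DOWN (B easy => A easy) and hardness UP (A hard => B hard), not the reverse.
From A in P, the reduction alone does NOT give B in P: any problem in P trivially reduces to SAT, yet SAT is not known to be in P.
From B NP-hard, the reduction alone does NOT give A NP-hard: again, easy problems reduce to hard ones.
(Here in fact A is P and B is NP-complete.)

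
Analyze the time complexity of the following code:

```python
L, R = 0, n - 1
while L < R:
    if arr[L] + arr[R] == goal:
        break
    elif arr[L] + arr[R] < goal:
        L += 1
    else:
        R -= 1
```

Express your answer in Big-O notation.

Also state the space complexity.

Time complexity: O(n).
Space complexity: O(1).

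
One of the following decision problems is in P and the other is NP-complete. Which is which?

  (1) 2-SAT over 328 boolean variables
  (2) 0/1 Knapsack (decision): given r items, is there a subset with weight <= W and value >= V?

(1) is P: 2-SAT is solvable in linear time via implication-graph SCCs.
(2) is NP-complete: reduces from Subset Sum.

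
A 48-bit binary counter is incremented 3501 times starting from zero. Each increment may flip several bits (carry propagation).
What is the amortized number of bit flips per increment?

Bit i flips on every 2^i-th increment, so over 3501 increments bit i flips floor(3501/2^i) times. Summing over i: total flips < 2 * 3501. Amortized: < 2 = O(1) per increment.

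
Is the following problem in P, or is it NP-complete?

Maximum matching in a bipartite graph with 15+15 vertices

This problem is in P: Hopcroft-Karp runs in O(E sqrt(V)).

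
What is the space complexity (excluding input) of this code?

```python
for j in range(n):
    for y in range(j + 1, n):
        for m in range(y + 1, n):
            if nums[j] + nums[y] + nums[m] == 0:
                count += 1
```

Space complexity: O(1).
Only a constant amount of auxiliary storage is used; nothing grows with n.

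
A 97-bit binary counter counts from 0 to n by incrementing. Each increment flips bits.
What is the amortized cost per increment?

Bit i flips every 2^i increments. Total flips over n increments: sum_{i=0}^{97} n/2^i < 2n. Amortized cost: 2n/n = O(1).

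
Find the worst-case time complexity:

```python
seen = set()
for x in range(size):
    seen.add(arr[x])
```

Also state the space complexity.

Time complexity: O(n).
Space complexity: O(n).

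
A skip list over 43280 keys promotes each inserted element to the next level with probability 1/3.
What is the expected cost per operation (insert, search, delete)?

Expected number of levels is O(log_3(43280)) = O(log n). A search visits O(1) expected nodes per level over O(log n) levels. Insert/delete are a search plus O(1) pointer updates per level. Expected O(log n) per operation.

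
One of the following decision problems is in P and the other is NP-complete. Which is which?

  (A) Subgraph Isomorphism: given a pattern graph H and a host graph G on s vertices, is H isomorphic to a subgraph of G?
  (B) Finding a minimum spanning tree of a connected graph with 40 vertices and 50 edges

(A) is NP-complete: generalizes Clique and Hamiltonian Path (pattern size is part of the input).
(B) is P: Kruskal's / Prim's algorithms run in polynomial time.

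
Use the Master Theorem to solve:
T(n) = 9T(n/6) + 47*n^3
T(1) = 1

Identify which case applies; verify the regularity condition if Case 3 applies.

a=9, b=6, f(n)=47*n^3.
log_6(9) = 1.226 < 3.
f(n) = Omega(n^(1.226+epsilon)) for some epsilon > 0, so Case 3 is the candidate.
Regularity: a*f(n/b) = 9*47*(n/6)^3 = (9/216)*47*n^3 <= c*f(n) with c = 9/216 < 1. Satisfied.
Case 3: T(n) = Theta(n^3).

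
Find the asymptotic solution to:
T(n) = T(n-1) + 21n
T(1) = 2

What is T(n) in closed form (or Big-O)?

Unrolling: T(n) = 2 + 21*(2 + 3 + ... + n) = 2 + 21*(n(n+1)/2 - 1) = O(n^2).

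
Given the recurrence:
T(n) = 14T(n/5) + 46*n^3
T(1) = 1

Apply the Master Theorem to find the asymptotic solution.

a=14, b=5, f(n)=46*n^3. log_5(14) = 1.64 < 3. Case 3: T(n) = O(n^3).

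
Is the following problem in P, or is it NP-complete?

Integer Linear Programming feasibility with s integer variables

This problem is NP-complete: ILP feasibility is NP-complete (LP relaxation is in P).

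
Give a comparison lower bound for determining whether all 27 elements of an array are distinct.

In the algebraic decision-tree model, the YES region for element distinctness on 27 elements has 27! connected components (one per ordering). Ben-Or's theorem then gives a lower bound of Omega(log(n!)) = Omega(n log n).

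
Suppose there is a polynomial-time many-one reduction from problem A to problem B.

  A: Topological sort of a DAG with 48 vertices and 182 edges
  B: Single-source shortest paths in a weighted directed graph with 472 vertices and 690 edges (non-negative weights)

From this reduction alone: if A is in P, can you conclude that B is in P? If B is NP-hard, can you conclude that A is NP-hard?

A poly-time reduction A <=_p B transfers tractability DOWN (B easy => A easy) and hardness UP (A hard => B hard), not the reverse.
From A in P, the reduction alone does NOT give B in P: any problem in P trivially reduces to SAT, yet SAT is not known to be in P.
From B NP-hard, the reduction alone does NOT give A NP-hard: again, easy problems reduce to hard ones.
(Here in fact A is P and B is P.)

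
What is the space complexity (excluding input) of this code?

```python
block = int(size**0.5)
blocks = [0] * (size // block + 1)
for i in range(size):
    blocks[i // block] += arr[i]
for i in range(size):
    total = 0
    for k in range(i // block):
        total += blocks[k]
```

Space complexity: O(sqrt(n)).
Storage scales with sqrt(n).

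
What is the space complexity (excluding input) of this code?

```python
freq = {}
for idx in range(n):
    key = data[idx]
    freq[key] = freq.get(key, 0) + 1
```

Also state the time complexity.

Space complexity: O(n).
Auxiliary storage grows linearly with the input size n in the worst case.
Time complexity: O(n).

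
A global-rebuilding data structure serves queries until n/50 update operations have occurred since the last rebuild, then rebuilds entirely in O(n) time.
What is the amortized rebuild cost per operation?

The O(n) rebuild is triggered by n/50 operations, so each contributes O(n)/(n/50) = O(50) = O(1) to the rebuild cost.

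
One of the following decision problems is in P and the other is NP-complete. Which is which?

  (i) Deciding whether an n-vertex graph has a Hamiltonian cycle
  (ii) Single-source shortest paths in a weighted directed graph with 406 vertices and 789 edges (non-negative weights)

(i) is NP-complete: one of Karp's 21 NP-complete problems.
(ii) is P: Dijkstra's algorithm runs in O((V+E) log V).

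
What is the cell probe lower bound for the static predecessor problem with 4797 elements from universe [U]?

The Patrascu-Thorup lower bound shows any data structure on n = 4797 elements using O(n * polylog(n)) space requires Omega(log log U) query time. van Emde Boas trees achieve O(log log U) with O(U) space.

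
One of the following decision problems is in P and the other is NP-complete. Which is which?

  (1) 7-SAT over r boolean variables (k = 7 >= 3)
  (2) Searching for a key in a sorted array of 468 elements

(1) is NP-complete: 3-SAT is NP-complete (Cook-Levin); k-SAT for k>=3 reduces from 3-SAT.
(2) is P: binary search runs in O(log n).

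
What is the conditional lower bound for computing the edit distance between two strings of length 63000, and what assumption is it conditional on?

Under SETH (the Strong Exponential Time Hypothesis), edit distance on length-63000 strings cannot be computed in O(n^(2-epsilon)) time for any epsilon > 0 (Backurs-Indyk). The reduction is from CNF-SAT via the orthogonal vectors problem.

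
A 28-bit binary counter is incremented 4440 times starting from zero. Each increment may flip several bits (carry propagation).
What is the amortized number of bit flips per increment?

Bit i flips on every 2^i-th increment, so over 4440 increments bit i flips floor(4440/2^i) times. Summing over i: total flips < 2 * 4440. Amortized: < 2 = O(1) per increment.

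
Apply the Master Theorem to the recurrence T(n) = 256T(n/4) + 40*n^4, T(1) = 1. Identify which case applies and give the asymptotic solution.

a=256, b=4, f(n)=40*n^4.
log_4(256) = 4, so n^(log_b(a)) = n^4.
f(n) = Theta(n^4), so Case 2 applies.
T(n) = Theta(n^4 log n).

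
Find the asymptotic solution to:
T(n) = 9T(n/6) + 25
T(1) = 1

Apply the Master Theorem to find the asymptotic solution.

a=9, b=6, f(n)=25. log_6(9) = 1.226. Case 1 of Master Theorem: T(n) = O(n^1.226).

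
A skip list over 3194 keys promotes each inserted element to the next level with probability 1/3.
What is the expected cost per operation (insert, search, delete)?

Expected number of levels is O(log_3(3194)) = O(log n). A search visits O(1) expected nodes per level over O(log n) levels. Insert/delete are a search plus O(1) pointer updates per level. Expected O(log n) per operation.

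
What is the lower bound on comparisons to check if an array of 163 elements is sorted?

To verify 163 elements are sorted, we must compare each consecutive pair. Skipping any pair allows an adversary to swap them. Therefore 162 comparisons are necessary and sufficient.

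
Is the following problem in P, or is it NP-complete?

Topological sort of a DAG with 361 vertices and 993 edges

This problem is in P: DFS-based topological sort runs in O(V+E).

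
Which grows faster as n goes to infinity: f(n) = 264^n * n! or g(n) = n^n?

f(n) = 264^n * n! grows faster: by Stirling n! ~ sqrt(2 pi n)(n/e)^n, so 264^n n! / n^n ~ (264/e)^n sqrt(2 pi n) -> infinity since 264/e > 1.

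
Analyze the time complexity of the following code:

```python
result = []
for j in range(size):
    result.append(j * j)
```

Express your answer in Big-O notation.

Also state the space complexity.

Time complexity: O(n).
Space complexity: O(n).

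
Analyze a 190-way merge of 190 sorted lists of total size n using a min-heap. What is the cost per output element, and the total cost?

Maintain a min-heap of size 190 holding the current head of each list. Each output step does one extract-min (O(log 190)) and one insert of that list's next element (O(log 190)). Each of the n elements passes through the heap exactly once, so the total cost is O(n log 190), i.e. O(log 190) per output element.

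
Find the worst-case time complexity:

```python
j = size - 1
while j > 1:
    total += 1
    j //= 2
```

Time complexity: O(log n).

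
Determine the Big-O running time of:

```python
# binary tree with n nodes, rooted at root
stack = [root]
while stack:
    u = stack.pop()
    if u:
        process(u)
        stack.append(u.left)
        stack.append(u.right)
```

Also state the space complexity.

Time complexity: O(n).
Space complexity: O(n).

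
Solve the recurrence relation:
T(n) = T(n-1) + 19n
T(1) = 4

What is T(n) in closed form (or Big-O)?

Unrolling: T(n) = 4 + 19*(2 + 3 + ... + n) = 4 + 19*(n(n+1)/2 - 1) = O(n^2).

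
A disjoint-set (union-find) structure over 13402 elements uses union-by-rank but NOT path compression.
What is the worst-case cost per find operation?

Union-by-rank alone keeps every tree's height <= log_2(13402) ~= 13.7. Each find traverses from a node to its root, costing O(height) = O(log n). Without path compression this bound is tight.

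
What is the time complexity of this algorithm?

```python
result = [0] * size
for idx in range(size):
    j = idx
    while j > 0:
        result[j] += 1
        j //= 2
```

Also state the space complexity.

Time complexity: O(n log n).
Space complexity: O(n).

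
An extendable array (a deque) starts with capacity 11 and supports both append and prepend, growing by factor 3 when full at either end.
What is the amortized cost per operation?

Growth at either end copies all elements; capacities form a geometric sequence with ratio 3, so total copy cost over n operations is O(n) (two geometric series). Amortized O(1).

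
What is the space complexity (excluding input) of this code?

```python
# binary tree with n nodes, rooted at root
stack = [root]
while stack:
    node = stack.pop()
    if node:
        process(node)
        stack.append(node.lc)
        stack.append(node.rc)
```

Space complexity: O(n).
Auxiliary storage grows linearly with the input size n in the worst case.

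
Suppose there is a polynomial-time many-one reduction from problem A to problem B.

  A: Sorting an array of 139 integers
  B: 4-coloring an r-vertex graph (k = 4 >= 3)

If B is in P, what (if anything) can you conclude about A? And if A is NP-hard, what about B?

A poly-time reduction A <=_p B means any A-instance can be transformed to a B-instance in poly time.
If B is in P: compose the reduction with B's poly-time algorithm to solve A in poly time, so A is in P.
If A is NP-hard: every NP problem reduces to A, which reduces to B; composing reductions, every NP problem reduces to B, so B is NP-hard.
(Here in fact A is P and B is NP-complete.)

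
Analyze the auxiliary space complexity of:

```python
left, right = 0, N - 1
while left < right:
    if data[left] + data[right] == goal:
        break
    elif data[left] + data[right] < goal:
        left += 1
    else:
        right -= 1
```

Space complexity: O(1).
Only a constant amount of auxiliary storage is used; nothing grows with n.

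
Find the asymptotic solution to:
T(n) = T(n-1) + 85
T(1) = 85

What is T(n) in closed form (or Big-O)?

Unrolling: T(n) = T(n-1) + 85 = T(n-2) + 2*85 = ... = T(1) + (n-1)*85 = 85 + (n-1)*85 = 85n.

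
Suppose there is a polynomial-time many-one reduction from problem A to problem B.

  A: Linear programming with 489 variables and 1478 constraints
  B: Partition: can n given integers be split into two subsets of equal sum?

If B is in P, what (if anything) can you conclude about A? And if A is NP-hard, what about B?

A poly-time reduction A <=_p B means any A-instance can be transformed to a B-instance in poly time.
If B is in P: compose the reduction with B's poly-time algorithm to solve A in poly time, so A is in P.
If A is NP-hard: every NP problem reduces to A, which reduces to B; composing reductions, every NP problem reduces to B, so B is NP-hard.
(Here in fact A is P and B is NP-complete.)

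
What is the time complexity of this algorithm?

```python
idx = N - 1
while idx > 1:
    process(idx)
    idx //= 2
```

Time complexity: O(log n).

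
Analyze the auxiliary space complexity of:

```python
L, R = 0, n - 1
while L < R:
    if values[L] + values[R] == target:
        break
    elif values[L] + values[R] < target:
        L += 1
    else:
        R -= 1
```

Space complexity: O(1).
Only a constant amount of auxiliary storage is used; nothing grows with n.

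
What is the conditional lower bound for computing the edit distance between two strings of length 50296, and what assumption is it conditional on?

Under SETH (the Strong Exponential Time Hypothesis), edit distance on length-50296 strings cannot be computed in O(n^(2-epsilon)) time for any epsilon > 0 (Backurs-Indyk). The reduction is from CNF-SAT via the orthogonal vectors problem.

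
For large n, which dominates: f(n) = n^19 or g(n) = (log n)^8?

f(n) = n^19 grows faster: any positive polynomial dominates any polylog.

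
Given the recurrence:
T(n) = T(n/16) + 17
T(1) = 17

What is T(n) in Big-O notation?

Each step divides n by 16 and adds 17. After log_16(n) steps, T(n) = O(log n).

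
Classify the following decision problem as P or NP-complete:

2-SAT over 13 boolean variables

This problem is in P: 2-SAT is solvable in linear time via implication-graph SCCs.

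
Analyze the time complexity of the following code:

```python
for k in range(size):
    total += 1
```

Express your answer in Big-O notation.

Time complexity: O(n).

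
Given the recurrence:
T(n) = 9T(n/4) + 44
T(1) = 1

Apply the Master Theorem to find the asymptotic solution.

a=9, b=4, f(n)=44. log_4(9) = 1.585. Case 1 of Master Theorem: T(n) = O(n^1.585).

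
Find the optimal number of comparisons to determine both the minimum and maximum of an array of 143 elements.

Naive approach: 284 comparisons (142 for max + 142 for min).
Optimal: Compare elements in pairs first (floor(n/2) = 71 comparisons), then find max among winners and min among losers (71 comparisons each).
Total: ceil(3n/2) - 2 = 213 comparisons. An adversary argument shows this is also a lower bound.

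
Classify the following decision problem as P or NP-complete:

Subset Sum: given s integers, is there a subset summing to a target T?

This problem is NP-complete: one of Karp's 21 NP-complete problems.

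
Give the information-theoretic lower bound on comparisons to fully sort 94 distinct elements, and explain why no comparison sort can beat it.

A comparison sort is a binary decision tree whose leaves are the 94! = 108736615665674308027365285256786601004186803580182872307497374434045199869417927630229109214583415458560865651202385340530688000000000000000000000 possible output permutations. A binary tree with L leaves has height >= ceil(log_2(L)). So any comparison sort needs >= ceil(log_2(94!)) = 486 comparisons in the worst case.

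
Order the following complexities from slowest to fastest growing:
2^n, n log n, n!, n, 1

Ordered by growth rate: 1 < n < n log n < 2^n < n!.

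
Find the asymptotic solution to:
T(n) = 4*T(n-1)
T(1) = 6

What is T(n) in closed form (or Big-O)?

Each step multiplies by 4. T(n) = T(1)*4^(n-1) = 6*4^(n-1).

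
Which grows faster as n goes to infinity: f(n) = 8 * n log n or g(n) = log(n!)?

f(n) = 8 * n log n and g(n) = log(n!) are Theta of each other: Stirling: log(n!) = n log n - n + O(log n) = Theta(n log n); the constant 8 doesn't change the Theta class.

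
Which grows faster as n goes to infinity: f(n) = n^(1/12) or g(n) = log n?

f(n) = n^(1/12) grows faster: any positive power of n dominates log n.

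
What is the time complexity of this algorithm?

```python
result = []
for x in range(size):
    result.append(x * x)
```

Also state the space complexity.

Time complexity: O(n).
Space complexity: O(n).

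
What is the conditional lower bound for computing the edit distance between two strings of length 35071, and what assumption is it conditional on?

Under SETH (the Strong Exponential Time Hypothesis), edit distance on length-35071 strings cannot be computed in O(n^(2-epsilon)) time for any epsilon > 0 (Backurs-Indyk). The reduction is from CNF-SAT via the orthogonal vectors problem.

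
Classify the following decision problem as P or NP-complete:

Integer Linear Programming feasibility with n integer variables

This problem is NP-complete: ILP feasibility is NP-complete (LP relaxation is in P).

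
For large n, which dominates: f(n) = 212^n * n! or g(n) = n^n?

f(n) = 212^n * n! grows faster: by Stirling n! ~ sqrt(2 pi n)(n/e)^n, so 212^n n! / n^n ~ (212/e)^n sqrt(2 pi n) -> infinity since 212/e > 1.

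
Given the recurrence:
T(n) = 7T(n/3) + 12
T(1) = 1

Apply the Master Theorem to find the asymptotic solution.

a=7, b=3, f(n)=12. log_3(7) = 1.771. Case 1 of Master Theorem: T(n) = O(n^1.771).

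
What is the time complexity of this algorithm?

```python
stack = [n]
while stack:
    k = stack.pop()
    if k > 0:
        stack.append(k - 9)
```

Time complexity: O(n).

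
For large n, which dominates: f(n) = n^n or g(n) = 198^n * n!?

g(n) = 198^n * n! grows faster: by Stirling n! ~ sqrt(2 pi n)(n/e)^n, so 198^n n! / n^n ~ (198/e)^n sqrt(2 pi n) -> infinity since 198/e > 1.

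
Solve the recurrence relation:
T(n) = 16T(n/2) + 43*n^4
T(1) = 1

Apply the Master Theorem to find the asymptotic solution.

a=16, b=2, f(n)=43*n^4. log_2(16) = 4. Case 2: T(n) = O(n^4 log n).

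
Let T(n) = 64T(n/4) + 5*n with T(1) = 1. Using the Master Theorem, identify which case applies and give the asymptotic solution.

a=64, b=4, f(n)=5*n.
log_4(64) = 3 > 1.
Since f(n) = O(n^1) is polynomially smaller than n^3, Case 1 applies.
T(n) = Theta(n^3).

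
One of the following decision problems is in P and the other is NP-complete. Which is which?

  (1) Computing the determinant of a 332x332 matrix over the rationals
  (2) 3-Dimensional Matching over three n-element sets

(1) is P: Gaussian elimination runs in O(n^3).
(2) is NP-complete: one of Karp's 21 NP-complete problems.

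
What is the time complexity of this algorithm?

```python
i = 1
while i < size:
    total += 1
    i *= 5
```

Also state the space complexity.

Time complexity: O(log n).
Space complexity: O(1).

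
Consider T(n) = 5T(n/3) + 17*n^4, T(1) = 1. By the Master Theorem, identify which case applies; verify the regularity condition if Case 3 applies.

a=5, b=3, f(n)=17*n^4.
log_3(5) = 1.465 < 4.
f(n) = Omega(n^(1.465+epsilon)) for some epsilon > 0, so Case 3 is the candidate.
Regularity: a*f(n/b) = 5*17*(n/3)^4 = (5/81)*17*n^4 <= c*f(n) with c = 5/81 < 1. Satisfied.
Case 3: T(n) = Theta(n^4).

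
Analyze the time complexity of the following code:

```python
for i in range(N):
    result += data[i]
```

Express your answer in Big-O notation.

Time complexity: O(n).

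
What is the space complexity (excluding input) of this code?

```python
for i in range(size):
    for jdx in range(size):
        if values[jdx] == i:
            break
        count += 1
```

Space complexity: O(1).
Only a constant amount of auxiliary storage is used; nothing grows with n.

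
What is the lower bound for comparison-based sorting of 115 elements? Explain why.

A comparison-based sorting algorithm corresponds to a decision tree. With 115! possible permutations, the tree has 115! leaves. The height is at least log_2(115!) = Omega(n log n) by Stirling's approximation.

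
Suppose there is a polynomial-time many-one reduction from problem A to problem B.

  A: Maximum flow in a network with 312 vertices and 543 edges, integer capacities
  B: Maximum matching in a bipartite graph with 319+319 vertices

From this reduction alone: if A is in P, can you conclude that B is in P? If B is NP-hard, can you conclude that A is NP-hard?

A poly-time reduction A <=_p B transfers tractability DOWN (B easy => A easy) and hardness UP (A hard => B hard), not the reverse.
From A in P, the reduction alone does NOT give B in P: any problem in P trivially reduces to SAT, yet SAT is not known to be in P.
From B NP-hard, the reduction alone does NOT give A NP-hard: again, easy problems reduce to hard ones.
(Here in fact A is P and B is P.)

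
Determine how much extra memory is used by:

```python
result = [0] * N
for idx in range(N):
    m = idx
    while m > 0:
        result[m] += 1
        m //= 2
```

Space complexity: O(n).
Auxiliary storage grows linearly with the input size n in the worst case.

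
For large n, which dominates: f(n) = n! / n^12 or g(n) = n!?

g(n) = n! grows faster: the ratio n!/(n!/n^12) = n^12 -> infinity.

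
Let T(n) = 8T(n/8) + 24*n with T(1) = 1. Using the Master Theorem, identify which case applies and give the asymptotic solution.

a=8, b=8, f(n)=24*n.
log_8(8) = 1, so n^(log_b(a)) = n.
f(n) = Theta(n), so Case 2 applies.
T(n) = Theta(n log n).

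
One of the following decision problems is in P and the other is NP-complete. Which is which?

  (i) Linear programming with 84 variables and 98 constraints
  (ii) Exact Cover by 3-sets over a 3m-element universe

(i) is P: the ellipsoid and interior-point methods run in polynomial time.
(ii) is NP-complete: one of Karp's 21 NP-complete problems.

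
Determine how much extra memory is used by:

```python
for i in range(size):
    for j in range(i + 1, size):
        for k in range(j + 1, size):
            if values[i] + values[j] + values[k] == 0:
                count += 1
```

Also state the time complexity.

Space complexity: O(1).
Only a constant amount of auxiliary storage is used; nothing grows with n.
Time complexity: O(n^3).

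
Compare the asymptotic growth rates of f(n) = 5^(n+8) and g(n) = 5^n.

f(n) = 5^(n+8) and g(n) = 5^n are Theta of each other: 5^(n+8) = 5^8 * 5^n = Theta(5^n).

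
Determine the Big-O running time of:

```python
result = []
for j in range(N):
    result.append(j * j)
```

Time complexity: O(n).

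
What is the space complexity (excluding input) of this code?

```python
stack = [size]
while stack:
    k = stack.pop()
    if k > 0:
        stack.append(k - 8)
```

Space complexity: O(1).
Only a constant amount of auxiliary storage is used; nothing grows with n.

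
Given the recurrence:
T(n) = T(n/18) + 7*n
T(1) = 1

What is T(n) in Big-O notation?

Geometric series: 7*n*(1 + 1/18 + 1/18^2 + ...) = O(n). T(n) = O(n).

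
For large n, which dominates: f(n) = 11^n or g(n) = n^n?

g(n) = n^n grows faster: n^n / 11^n = (n/11)^n -> infinity once n > 11.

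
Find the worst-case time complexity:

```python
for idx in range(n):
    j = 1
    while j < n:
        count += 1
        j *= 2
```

Time complexity: O(n log n).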